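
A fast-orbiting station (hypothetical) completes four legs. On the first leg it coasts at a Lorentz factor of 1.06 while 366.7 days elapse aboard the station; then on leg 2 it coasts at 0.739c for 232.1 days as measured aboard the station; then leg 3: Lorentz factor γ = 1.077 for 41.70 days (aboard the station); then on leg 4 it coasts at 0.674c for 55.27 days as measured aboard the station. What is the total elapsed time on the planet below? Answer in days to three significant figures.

Leg 1: γ = 1.06; Δt_1 = 1.060 × 366.7 = 388.7 days.
Leg 2: γ = 1/√(1 − 0.739²) = 1/√0.4539 = 1.484; Δt_2 = 1.484 × 232.1 = 344.5 days.
Leg 3: γ = 1.077; Δt_3 = 1.077 × 41.70 = 44.91 days.
Leg 4: γ = 1/√(1 − 0.674²) = 1/√0.5457 = 1.354; Δt_4 = 1.354 × 55.27 = 74.82 days.
Total: 388.7 + 344.5 + 44.91 + 74.82 days.

Δt = 853 days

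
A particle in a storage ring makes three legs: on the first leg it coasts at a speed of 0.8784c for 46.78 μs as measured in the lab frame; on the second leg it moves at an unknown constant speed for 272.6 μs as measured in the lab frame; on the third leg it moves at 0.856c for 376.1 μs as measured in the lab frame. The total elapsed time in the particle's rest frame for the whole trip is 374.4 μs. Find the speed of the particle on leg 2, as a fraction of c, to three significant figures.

Leg 1: γ = 1/√(1 − 0.8784²) = 1/√0.2284 = 2.092; τ_1 = 46.78/2.092 = 22.36 μs.
Leg 2: speed unknown; τ_2 = 272.6/γ_2.
Leg 3: γ = 1/√(1 − 0.856²) = 1/√0.2673 = 1.934; τ_3 = 376.1/1.934 = 194.4 μs.
Total proper time: 22.36 + τ_2 + 194.4 = 374.4, so τ_2 = 374.4 − 216.8 = 157.6 μs.
γ_2 = 272.6/157.6 = 1.730; β = √(1 − 1/γ²) = √0.6657.

β = 0.816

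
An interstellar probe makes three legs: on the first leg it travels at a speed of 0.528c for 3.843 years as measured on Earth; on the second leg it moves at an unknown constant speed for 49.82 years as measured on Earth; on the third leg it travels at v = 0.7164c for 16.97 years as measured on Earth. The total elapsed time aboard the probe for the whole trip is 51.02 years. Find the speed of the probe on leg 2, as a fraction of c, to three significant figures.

β = 0.693

Leg 1: γ = 1/√(1 − 0.528²) = 1/√0.7212 = 1.178; τ_1 = 3.843/1.178 = 3.264 years.
Leg 2: speed unknown; τ_2 = 49.82/γ_2.
Leg 3: γ = 1/√(1 − 0.7164²) = 1/√0.4868 = 1.433; τ_3 = 16.97/1.433 = 11.84 years.
Total proper time: 3.264 + τ_2 + 11.84 = 51.02, so τ_2 = 51.02 − 15.10 = 35.92 years.
γ_2 = 49.82/35.92 = 1.387; β = √(1 − 1/γ²) = √0.4803.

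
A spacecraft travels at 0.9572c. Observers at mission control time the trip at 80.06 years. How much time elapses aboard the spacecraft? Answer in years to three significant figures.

γ = 1/√(1 − 0.9572²) = 1/√0.08377 = 3.455
The interval measured at mission control is the dilated one; the clock aboard the spacecraft measures the proper time τ = Δt/γ = 80.06/3.455 years.

τ = 23.2 years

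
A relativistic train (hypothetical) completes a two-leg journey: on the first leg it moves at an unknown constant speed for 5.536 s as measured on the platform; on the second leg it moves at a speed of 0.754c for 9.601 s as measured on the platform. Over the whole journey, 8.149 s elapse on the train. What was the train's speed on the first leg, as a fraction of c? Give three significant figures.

Leg 1: speed unknown; τ_1 = 5.536/γ_1.
Leg 2: γ = 1/√(1 − 0.754²) = 1/√0.4315 = 1.522; τ_2 = 9.601/1.522 = 6.307 s.
Total proper time: τ_1 + 6.307 = 8.149, so τ_1 = 8.149 − 6.307 = 1.842 s.
γ_1 = 5.536/1.842 = 3.005; β = √(1 − 1/γ²) = √0.8892.

β = 0.943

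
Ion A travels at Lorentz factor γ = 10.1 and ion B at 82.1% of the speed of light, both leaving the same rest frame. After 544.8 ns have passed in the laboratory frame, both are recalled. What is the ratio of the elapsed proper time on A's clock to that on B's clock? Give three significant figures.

τ_A/τ_B = 0.173

A: γ = 10.1. B: β = 0.821; γ = 1/√(1 − 0.821²) = 1/√0.3260 = 1.752.
τ_A/τ_B = γ_B/γ_A = 1.752/10.10 = 0.1734, so τ_A/τ_B = 0.1734.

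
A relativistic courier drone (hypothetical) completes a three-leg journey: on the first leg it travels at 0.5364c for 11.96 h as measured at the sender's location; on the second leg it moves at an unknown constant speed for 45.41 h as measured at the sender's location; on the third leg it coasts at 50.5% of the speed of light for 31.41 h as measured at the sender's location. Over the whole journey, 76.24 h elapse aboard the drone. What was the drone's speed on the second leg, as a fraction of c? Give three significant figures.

Leg 1: γ = 1/√(1 − 0.5364²) = 1/√0.7123 = 1.185; τ_1 = 11.96/1.185 = 10.09 h.
Leg 2: speed unknown; τ_2 = 45.41/γ_2.
Leg 3: β = 0.505; γ = 1/√(1 − 0.505²) = 1/√0.7450 = 1.159; τ_3 = 31.41/1.159 = 27.11 h.
Total proper time: 10.09 + τ_2 + 27.11 = 76.24, so τ_2 = 76.24 − 37.20 = 39.04 h.
γ_2 = 45.41/39.04 = 1.163; β = √(1 − 1/γ²) = √0.2610.

β = 0.511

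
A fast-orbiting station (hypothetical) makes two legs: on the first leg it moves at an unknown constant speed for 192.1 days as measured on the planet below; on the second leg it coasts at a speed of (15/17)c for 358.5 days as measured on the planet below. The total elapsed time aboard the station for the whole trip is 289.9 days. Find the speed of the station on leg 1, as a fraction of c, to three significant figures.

β = 0.776

Leg 1: speed unknown; τ_1 = 192.1/γ_1.
Leg 2: γ = 1/√(1 − (15/17)²) = 17/8 = 2.125; τ_2 = 358.5/2.125 = 168.7 days.
Total proper time: τ_1 + 168.7 = 289.9, so τ_1 = 289.9 − 168.7 = 121.2 days.
γ_1 = 192.1/121.2 = 1.585; β = √(1 − 1/γ²) = √0.6020.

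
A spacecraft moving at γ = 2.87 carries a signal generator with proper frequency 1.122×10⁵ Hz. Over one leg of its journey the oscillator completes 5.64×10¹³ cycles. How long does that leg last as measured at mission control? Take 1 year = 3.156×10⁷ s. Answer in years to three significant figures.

Δt = 45.7 years

γ = 2.87
Proper time for N cycles: τ = N/f = 5.64×10¹³/(1.122×10⁵) = 5.027×10⁸ s = 15.93 years.
Lab-frame duration Δt = γτ = 2.870 × 15.93 = 45.71 years.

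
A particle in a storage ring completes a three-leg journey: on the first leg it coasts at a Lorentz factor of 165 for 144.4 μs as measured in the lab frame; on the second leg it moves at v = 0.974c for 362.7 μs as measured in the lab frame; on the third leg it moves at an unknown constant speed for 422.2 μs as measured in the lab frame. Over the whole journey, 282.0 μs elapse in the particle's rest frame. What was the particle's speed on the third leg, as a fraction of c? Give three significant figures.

β = 0.882

Leg 1: γ = 165; τ_1 = 144.4/165.0 = 0.8752 μs.
Leg 2: γ = 1/√(1 − 0.974²) = 1/√0.05132 = 4.414; τ_2 = 362.7/4.414 = 82.17 μs.
Leg 3: speed unknown; τ_3 = 422.2/γ_3.
Total proper time: 0.8752 + 82.17 + τ_3 = 282.0, so τ_3 = 282.0 − 83.04 = 199.0 μs.
γ_3 = 422.2/199.0 = 2.122; β = √(1 − 1/γ²) = √0.7779.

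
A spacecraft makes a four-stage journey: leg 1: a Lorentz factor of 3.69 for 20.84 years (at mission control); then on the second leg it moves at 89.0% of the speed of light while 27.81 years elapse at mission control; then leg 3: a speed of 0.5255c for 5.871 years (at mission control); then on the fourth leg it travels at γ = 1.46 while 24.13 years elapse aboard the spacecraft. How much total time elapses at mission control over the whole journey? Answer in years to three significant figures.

Leg 1: 20.84 years is already measured at mission control.
Leg 2: 27.81 years is already measured at mission control.
Leg 3: 5.871 years is already measured at mission control.
Leg 4: γ = 1.46; Δt_4 = 1.460 × 24.13 = 35.23 years.
Total: 20.84 + 27.81 + 5.871 + 35.23 years.

Δt = 89.8 years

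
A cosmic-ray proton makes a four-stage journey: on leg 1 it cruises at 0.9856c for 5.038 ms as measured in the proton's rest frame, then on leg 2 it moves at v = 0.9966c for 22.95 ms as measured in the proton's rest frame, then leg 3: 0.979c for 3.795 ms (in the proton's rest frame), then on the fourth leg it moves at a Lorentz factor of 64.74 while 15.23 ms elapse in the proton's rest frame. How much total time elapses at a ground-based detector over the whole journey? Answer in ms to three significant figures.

Δt = 1310 ms

Leg 1: γ = 1/√(1 − 0.9856²) = 1/√0.02859 = 5.914; Δt_1 = 5.914 × 5.038 = 29.79 ms.
Leg 2: γ = 1/√(1 − 0.9966²) = 1/√0.006788 = 12.14; Δt_2 = 12.14 × 22.95 = 278.5 ms.
Leg 3: γ = 1/√(1 − 0.979²) = 1/√0.04156 = 4.905; Δt_3 = 4.905 × 3.795 = 18.62 ms.
Leg 4: γ = 64.74; Δt_4 = 64.74 × 15.23 = 986.0 ms.
Total: 29.79 + 278.5 + 18.62 + 986.0 ms.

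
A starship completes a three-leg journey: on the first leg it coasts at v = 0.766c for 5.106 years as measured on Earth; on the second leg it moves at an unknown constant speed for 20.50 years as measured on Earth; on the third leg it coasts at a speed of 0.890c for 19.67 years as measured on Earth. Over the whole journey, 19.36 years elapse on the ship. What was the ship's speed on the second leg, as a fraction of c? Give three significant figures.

β = 0.938

Leg 1: γ = 1/√(1 − 0.766²) = 1/√0.4132 = 1.556; τ_1 = 5.106/1.556 = 3.282 years.
Leg 2: speed unknown; τ_2 = 20.50/γ_2.
Leg 3: γ = 1/√(1 − 0.890²) = 1/√0.2079 = 2.193; τ_3 = 19.67/2.193 = 8.969 years.
Total proper time: 3.282 + τ_2 + 8.969 = 19.36, so τ_2 = 19.36 − 12.25 = 7.109 years.
γ_2 = 20.50/7.109 = 2.884; β = √(1 − 1/γ²) = √0.8797.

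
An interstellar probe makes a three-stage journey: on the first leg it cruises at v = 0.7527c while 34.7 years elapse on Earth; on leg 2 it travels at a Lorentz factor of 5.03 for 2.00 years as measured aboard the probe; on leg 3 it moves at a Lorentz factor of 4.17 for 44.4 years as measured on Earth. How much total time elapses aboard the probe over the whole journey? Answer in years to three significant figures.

Leg 1: γ = 1/√(1 − 0.7527²) = 1/√0.4334 = 1.519; τ_1 = 34.7/1.519 = 22.85 years.
Leg 2: 2.00 years is already measured aboard the probe.
Leg 3: γ = 4.17; τ_3 = 44.4/4.170 = 10.65 years.
Total: 22.85 + 2.000 + 10.65 years.

τ = 35.5 years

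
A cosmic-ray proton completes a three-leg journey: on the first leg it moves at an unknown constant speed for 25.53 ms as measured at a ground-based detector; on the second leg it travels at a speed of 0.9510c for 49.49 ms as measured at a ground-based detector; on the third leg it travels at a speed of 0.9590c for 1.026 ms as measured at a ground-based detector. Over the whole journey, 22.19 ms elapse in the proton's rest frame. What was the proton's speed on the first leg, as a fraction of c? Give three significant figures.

Leg 1: speed unknown; τ_1 = 25.53/γ_1.
Leg 2: γ = 1/√(1 − 0.9510²) = 1/√0.09560 = 3.234; τ_2 = 49.49/3.234 = 15.30 ms.
Leg 3: γ = 1/√(1 − 0.9590²) = 1/√0.08032 = 3.529; τ_3 = 1.026/3.529 = 0.2908 ms.
Total proper time: τ_1 + 15.30 + 0.2908 = 22.19, so τ_1 = 22.19 − 15.59 = 6.597 ms.
γ_1 = 25.53/6.597 = 3.870; β = √(1 − 1/γ²) = √0.9332.

β = 0.966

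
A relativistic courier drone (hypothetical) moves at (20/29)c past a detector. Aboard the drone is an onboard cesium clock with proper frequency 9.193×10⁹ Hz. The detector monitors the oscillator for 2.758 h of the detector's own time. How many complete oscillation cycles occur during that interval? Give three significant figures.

γ = 1/√(1 − (20/29)²) = 29/21 ≈ 1.381
During 2.758 h of lab time, the oscillator's proper time advances by τ = Δt/γ = 2.758/1.381 = 1.997 h = 7.190×10³ s.
N = f × τ = 9.193×10⁹ × 7.190×10³ = 6.610×10¹³.

N = 6.61×10¹³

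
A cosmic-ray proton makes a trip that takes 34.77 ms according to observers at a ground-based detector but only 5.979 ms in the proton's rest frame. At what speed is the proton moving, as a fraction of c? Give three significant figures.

v = 0.985c

The proper time is measured in the proton's rest frame (both events occur at the proton's location); Δt is measured at a ground-based detector. γ = Δt/τ = 34.77/5.979 = 5.815.
β = √(1 − 1/γ²) = √(1 − 0.02957) = √0.9704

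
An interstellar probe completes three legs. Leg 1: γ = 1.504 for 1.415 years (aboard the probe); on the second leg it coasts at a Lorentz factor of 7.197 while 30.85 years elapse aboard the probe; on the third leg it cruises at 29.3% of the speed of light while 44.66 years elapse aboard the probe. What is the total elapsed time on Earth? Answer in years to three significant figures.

Δt = 271 years

Leg 1: γ = 1.504; Δt_1 = 1.504 × 1.415 = 2.128 years.
Leg 2: γ = 7.197; Δt_2 = 7.197 × 30.85 = 222.0 years.
Leg 3: β = 0.293; γ = 1/√(1 − 0.293²) = 1/√0.9142 = 1.046; Δt_3 = 1.046 × 44.66 = 46.71 years.
Total: 2.128 + 222.0 + 46.71 years.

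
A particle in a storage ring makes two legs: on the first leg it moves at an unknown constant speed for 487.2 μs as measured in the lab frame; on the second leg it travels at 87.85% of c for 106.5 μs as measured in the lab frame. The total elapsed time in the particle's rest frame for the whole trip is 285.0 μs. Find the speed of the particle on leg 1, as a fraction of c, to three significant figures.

β = 0.877

Leg 1: speed unknown; τ_1 = 487.2/γ_1.
Leg 2: β = 0.8785; γ = 1/√(1 − 0.8785²) = 1/√0.2282 = 2.093; τ_2 = 106.5/2.093 = 50.88 μs.
Total proper time: τ_1 + 50.88 = 285.0, so τ_1 = 285.0 − 50.88 = 234.1 μs.
γ_1 = 487.2/234.1 = 2.081; β = √(1 − 1/γ²) = √0.7691.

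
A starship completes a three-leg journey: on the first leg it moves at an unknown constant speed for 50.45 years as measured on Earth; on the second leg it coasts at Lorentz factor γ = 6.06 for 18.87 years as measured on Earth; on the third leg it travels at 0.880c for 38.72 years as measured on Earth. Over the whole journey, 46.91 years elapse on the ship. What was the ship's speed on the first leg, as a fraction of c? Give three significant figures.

β = 0.864

Leg 1: speed unknown; τ_1 = 50.45/γ_1.
Leg 2: γ = 6.06; τ_2 = 18.87/6.060 = 3.114 years.
Leg 3: γ = 1/√(1 − 0.880²) = 1/√0.2256 = 2.105; τ_3 = 38.72/2.105 = 18.39 years.
Total proper time: τ_1 + 3.114 + 18.39 = 46.91, so τ_1 = 46.91 − 21.50 = 25.41 years.
γ_1 = 50.45/25.41 = 1.986; β = √(1 − 1/γ²) = √0.7464.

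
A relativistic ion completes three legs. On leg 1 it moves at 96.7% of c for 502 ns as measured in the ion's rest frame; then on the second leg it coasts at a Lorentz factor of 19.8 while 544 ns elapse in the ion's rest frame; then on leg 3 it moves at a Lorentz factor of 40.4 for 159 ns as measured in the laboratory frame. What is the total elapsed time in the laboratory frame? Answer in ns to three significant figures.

Leg 1: β = 0.967; γ = 1/√(1 − 0.967²) = 1/√0.06491 = 3.925; Δt_1 = 3.925 × 502 = 1970 ns.
Leg 2: γ = 19.8; Δt_2 = 19.80 × 544 = 1.077×10⁴ ns.
Leg 3: 159 ns is already measured in the laboratory frame.
Total: 1970 + 1.077×10⁴ + 159.0 ns.

Δt = 1.29×10⁴ ns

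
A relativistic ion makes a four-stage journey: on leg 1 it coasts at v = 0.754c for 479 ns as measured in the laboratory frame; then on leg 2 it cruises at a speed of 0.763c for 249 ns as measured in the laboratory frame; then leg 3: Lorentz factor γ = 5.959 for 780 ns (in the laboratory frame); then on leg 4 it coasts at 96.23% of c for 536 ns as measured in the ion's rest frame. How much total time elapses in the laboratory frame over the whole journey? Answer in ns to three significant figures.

Δt = 3480 ns

Leg 1: 479 ns is already measured in the laboratory frame.
Leg 2: 249 ns is already measured in the laboratory frame.
Leg 3: 780 ns is already measured in the laboratory frame.
Leg 4: β = 0.9623; γ = 1/√(1 − 0.9623²) = 1/√0.07398 = 3.677; Δt_4 = 3.677 × 536 = 1971 ns.
Total: 479.0 + 249.0 + 780.0 + 1971 ns.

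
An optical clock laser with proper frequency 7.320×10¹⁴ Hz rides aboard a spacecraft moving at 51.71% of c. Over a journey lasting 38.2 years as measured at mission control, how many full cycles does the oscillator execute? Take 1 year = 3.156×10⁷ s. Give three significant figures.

β = 0.5171; γ = 1/√(1 − 0.5171²) = 1/√0.7326 = 1.168
The oscillator's own cycle count is N = f × τ where τ is the proper time aboard the spacecraft. τ = Δt/γ = 38.2/1.168 = 32.70 years = 1.032×10⁹ s.
N = 7.320×10¹⁴ × 1.032×10⁹ = 7.553×10²³.

N = 7.55×10²³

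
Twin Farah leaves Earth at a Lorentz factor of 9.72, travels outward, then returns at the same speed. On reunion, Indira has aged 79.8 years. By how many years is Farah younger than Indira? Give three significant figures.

Δt − τ = 71.6 years

γ = 9.72
Farah's elapsed proper time: τ = 79.8/9.720 = 8.210 years.
Age gap = Δt − τ = 79.8 − 8.210 years.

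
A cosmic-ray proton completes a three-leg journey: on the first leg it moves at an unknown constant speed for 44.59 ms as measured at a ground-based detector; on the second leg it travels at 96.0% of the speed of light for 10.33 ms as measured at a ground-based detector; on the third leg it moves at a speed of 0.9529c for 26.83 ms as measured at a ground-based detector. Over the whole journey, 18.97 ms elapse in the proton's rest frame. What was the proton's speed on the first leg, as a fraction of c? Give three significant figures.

β = 0.984

Leg 1: speed unknown; τ_1 = 44.59/γ_1.
Leg 2: β = 0.960; γ = 1/√(1 − 0.960²) = 1/√0.07840 = 3.571; τ_2 = 10.33/3.571 = 2.892 ms.
Leg 3: γ = 1/√(1 − 0.9529²) = 1/√0.09198 = 3.297; τ_3 = 26.83/3.297 = 8.137 ms.
Total proper time: τ_1 + 2.892 + 8.137 = 18.97, so τ_1 = 18.97 − 11.03 = 7.940 ms.
γ_1 = 44.59/7.940 = 5.616; β = √(1 − 1/γ²) = √0.9683.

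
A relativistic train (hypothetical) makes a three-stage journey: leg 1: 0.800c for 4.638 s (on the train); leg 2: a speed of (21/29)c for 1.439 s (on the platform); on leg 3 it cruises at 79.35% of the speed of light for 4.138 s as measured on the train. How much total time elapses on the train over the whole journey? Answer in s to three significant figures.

Leg 1: 4.638 s is already measured on the train.
Leg 2: γ = 1/√(1 − (21/29)²) = 29/20 = 1.450; τ_2 = 1.439/1.450 = 0.9924 s.
Leg 3: 4.138 s is already measured on the train.
Total: 4.638 + 0.9924 + 4.138 s.

τ = 9.77 s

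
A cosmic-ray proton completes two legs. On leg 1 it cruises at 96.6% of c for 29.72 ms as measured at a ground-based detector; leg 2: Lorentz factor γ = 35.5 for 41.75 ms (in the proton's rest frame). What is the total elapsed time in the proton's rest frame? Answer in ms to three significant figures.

Leg 1: β = 0.966; γ = 1/√(1 − 0.966²) = 1/√0.06684 = 3.868; τ_1 = 29.72/3.868 = 7.684 ms.
Leg 2: 41.75 ms is already measured in the proton's rest frame.
Total: 7.684 + 41.75 ms.

τ = 49.4 ms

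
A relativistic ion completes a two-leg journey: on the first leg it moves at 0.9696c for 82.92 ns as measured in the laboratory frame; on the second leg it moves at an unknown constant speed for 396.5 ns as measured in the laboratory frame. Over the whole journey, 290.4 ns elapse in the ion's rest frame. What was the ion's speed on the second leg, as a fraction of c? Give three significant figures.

β = 0.732

Leg 1: γ = 1/√(1 − 0.9696²) = 1/√0.05988 = 4.087; τ_1 = 82.92/4.087 = 20.29 ns.
Leg 2: speed unknown; τ_2 = 396.5/γ_2.
Total proper time: 20.29 + τ_2 = 290.4, so τ_2 = 290.4 − 20.29 = 270.1 ns.
γ_2 = 396.5/270.1 = 1.468; β = √(1 − 1/γ²) = √0.5359.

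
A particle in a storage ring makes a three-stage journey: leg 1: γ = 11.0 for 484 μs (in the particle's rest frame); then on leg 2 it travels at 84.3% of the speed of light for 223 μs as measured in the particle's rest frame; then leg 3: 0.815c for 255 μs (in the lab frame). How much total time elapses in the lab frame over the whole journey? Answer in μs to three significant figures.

Leg 1: γ = 11.0; Δt_1 = 11.00 × 484 = 5324 μs.
Leg 2: β = 0.843; γ = 1/√(1 − 0.843²) = 1/√0.2894 = 1.859; Δt_2 = 1.859 × 223 = 414.6 μs.
Leg 3: 255 μs is already measured in the lab frame.
Total: 5324 + 414.6 + 255.0 μs.

Δt = 5990 μs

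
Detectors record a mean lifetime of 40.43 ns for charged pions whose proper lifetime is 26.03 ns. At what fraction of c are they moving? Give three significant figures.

γ = Δt/τ₀ = 40.43/26.03 = 1.553
β = √(1 − 1/γ²) = √(1 − 0.4145) = √0.5855

v = 0.765c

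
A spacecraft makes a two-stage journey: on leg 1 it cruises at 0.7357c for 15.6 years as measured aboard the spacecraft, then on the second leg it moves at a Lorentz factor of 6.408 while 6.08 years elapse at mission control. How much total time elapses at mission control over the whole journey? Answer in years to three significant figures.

Leg 1: γ = 1/√(1 − 0.7357²) = 1/√0.4587 = 1.476; Δt_1 = 1.476 × 15.6 = 23.03 years.
Leg 2: 6.08 years is already measured at mission control.
Total: 23.03 + 6.080 years.

Δt = 29.1 years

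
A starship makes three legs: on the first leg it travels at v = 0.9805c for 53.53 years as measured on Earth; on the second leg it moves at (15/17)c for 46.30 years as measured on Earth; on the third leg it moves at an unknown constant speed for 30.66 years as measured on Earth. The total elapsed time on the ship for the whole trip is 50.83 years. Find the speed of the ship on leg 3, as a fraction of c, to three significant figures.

β = 0.797

Leg 1: γ = 1/√(1 − 0.9805²) = 1/√0.03862 = 5.089; τ_1 = 53.53/5.089 = 10.52 years.
Leg 2: γ = 1/√(1 − (15/17)²) = 17/8 = 2.125; τ_2 = 46.30/2.125 = 21.79 years.
Leg 3: speed unknown; τ_3 = 30.66/γ_3.
Total proper time: 10.52 + 21.79 + τ_3 = 50.83, so τ_3 = 50.83 − 32.31 = 18.52 years.
γ_3 = 30.66/18.52 = 1.655; β = √(1 − 1/γ²) = √0.6350.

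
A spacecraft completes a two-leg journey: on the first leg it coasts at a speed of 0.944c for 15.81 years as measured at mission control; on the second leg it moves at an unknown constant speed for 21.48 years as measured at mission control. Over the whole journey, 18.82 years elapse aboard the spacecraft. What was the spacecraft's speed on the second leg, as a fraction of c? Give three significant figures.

Leg 1: γ = 1/√(1 − 0.944²) = 1/√0.1089 = 3.031; τ_1 = 15.81/3.031 = 5.216 years.
Leg 2: speed unknown; τ_2 = 21.48/γ_2.
Total proper time: 5.216 + τ_2 = 18.82, so τ_2 = 18.82 − 5.216 = 13.60 years.
γ_2 = 21.48/13.60 = 1.579; β = √(1 − 1/γ²) = √0.5989.

β = 0.774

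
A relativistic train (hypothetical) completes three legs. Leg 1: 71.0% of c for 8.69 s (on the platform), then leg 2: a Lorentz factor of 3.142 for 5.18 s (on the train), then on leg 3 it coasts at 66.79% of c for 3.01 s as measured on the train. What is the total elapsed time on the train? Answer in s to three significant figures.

τ = 14.3 s

Leg 1: β = 0.710; γ = 1/√(1 − 0.710²) = 1/√0.4959 = 1.420; τ_1 = 8.69/1.420 = 6.120 s.
Leg 2: 5.18 s is already measured on the train.
Leg 3: 3.01 s is already measured on the train.
Total: 6.120 + 5.180 + 3.010 s.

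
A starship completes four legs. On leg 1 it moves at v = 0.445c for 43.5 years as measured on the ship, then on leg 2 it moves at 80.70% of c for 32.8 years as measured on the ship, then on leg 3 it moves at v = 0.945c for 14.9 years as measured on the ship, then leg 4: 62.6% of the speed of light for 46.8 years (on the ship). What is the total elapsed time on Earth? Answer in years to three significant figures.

Leg 1: γ = 1/√(1 − 0.445²) = 1/√0.8020 = 1.117; Δt_1 = 1.117 × 43.5 = 48.57 years.
Leg 2: β = 0.8070; γ = 1/√(1 − 0.8070²) = 1/√0.3488 = 1.693; Δt_2 = 1.693 × 32.8 = 55.54 years.
Leg 3: γ = 1/√(1 − 0.945²) = 1/√0.1070 = 3.057; Δt_3 = 3.057 × 14.9 = 45.56 years.
Leg 4: β = 0.626; γ = 1/√(1 − 0.626²) = 1/√0.6081 = 1.282; Δt_4 = 1.282 × 46.8 = 60.01 years.
Total: 48.57 + 55.54 + 45.56 + 60.01 years.

Δt = 210 years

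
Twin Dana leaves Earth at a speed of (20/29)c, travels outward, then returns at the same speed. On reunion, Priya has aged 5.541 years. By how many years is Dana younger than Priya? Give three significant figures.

Δt − τ = 1.53 years

γ = 1/√(1 − (20/29)²) = 29/21 ≈ 1.381
Dana's elapsed proper time: τ = 5.541/1.381 = 4.012 years.
Age gap = Δt − τ = 5.541 − 4.012 years.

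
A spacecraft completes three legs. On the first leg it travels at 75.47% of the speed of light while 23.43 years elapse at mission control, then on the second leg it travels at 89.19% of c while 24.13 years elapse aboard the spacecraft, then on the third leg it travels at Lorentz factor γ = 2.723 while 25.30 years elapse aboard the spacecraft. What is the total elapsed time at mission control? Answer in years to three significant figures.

Δt = 146 years

Leg 1: 23.43 years is already measured at mission control.
Leg 2: β = 0.8919; γ = 1/√(1 − 0.8919²) = 1/√0.2045 = 2.211; Δt_2 = 2.211 × 24.13 = 53.36 years.
Leg 3: γ = 2.723; Δt_3 = 2.723 × 25.30 = 68.89 years.
Total: 23.43 + 53.36 + 68.89 years.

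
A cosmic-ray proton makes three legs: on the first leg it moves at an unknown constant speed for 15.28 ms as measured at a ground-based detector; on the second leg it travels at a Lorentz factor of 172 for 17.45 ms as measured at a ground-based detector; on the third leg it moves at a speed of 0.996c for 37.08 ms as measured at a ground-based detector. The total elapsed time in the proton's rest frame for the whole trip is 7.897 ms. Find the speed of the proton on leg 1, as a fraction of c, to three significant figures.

Leg 1: speed unknown; τ_1 = 15.28/γ_1.
Leg 2: γ = 172; τ_2 = 17.45/172.0 = 0.1015 ms.
Leg 3: γ = 1/√(1 − 0.996²) = 1/√0.007984 = 11.19; τ_3 = 37.08/11.19 = 3.313 ms.
Total proper time: τ_1 + 0.1015 + 3.313 = 7.897, so τ_1 = 7.897 − 3.415 = 4.482 ms.
γ_1 = 15.28/4.482 = 3.409; β = √(1 − 1/γ²) = √0.9139.

β = 0.956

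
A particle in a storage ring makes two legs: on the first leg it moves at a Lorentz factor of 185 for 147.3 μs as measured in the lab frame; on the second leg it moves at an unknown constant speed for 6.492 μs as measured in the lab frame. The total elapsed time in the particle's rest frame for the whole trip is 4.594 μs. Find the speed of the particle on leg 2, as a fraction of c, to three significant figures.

Leg 1: γ = 185; τ_1 = 147.3/185.0 = 0.7962 μs.
Leg 2: speed unknown; τ_2 = 6.492/γ_2.
Total proper time: 0.7962 + τ_2 = 4.594, so τ_2 = 4.594 − 0.7962 = 3.798 μs.
γ_2 = 6.492/3.798 = 1.709; β = √(1 − 1/γ²) = √0.6578.

β = 0.811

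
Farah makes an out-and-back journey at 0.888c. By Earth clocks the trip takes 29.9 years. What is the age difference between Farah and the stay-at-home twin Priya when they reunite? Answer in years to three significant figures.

γ = 1/√(1 − 0.888²) = 1/√0.2115 = 2.175
Farah's elapsed proper time: τ = 29.9/2.175 = 13.75 years.
Age gap = Δt − τ = 29.9 − 13.75 years.

Δt − τ = 16.2 years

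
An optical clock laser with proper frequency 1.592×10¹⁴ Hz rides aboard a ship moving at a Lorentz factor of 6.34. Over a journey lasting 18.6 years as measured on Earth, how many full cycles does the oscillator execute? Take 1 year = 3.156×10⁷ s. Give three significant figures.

γ = 6.34
The oscillator's own cycle count is N = f × τ where τ is the proper time on the ship. τ = Δt/γ = 18.6/6.340 = 2.934 years = 9.259×10⁷ s.
N = 1.592×10¹⁴ × 9.259×10⁷ = 1.474×10²².

N = 1.47×10²²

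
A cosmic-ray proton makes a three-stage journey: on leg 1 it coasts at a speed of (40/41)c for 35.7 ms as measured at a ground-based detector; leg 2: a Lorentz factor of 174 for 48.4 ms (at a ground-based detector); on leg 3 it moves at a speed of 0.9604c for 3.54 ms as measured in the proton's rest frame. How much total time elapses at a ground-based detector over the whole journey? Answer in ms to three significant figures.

Δt = 96.8 ms

Leg 1: 35.7 ms is already measured at a ground-based detector.
Leg 2: 48.4 ms is already measured at a ground-based detector.
Leg 3: γ = 1/√(1 − 0.9604²) = 1/√0.07763 = 3.589; Δt_3 = 3.589 × 3.54 = 12.71 ms.
Total: 35.70 + 48.40 + 12.71 ms.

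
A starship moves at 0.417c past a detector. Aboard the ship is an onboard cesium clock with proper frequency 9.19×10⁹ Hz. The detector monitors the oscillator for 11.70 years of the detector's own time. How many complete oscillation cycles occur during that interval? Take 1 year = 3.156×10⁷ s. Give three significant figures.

N = 3.08×10¹⁸

γ = 1/√(1 − 0.417²) = 1/√0.8261 = 1.100
During 11.70 years of lab time, the oscillator's proper time advances by τ = Δt/γ = 11.70/1.100 = 10.63 years = 3.356×10⁸ s.
N = f × τ = 9.19×10⁹ × 3.356×10⁸ = 3.084×10¹⁸.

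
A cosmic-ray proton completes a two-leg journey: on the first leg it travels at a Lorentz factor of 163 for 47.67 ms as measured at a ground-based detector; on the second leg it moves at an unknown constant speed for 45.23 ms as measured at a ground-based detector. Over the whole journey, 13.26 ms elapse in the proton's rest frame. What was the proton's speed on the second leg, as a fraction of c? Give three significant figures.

Leg 1: γ = 163; τ_1 = 47.67/163.0 = 0.2925 ms.
Leg 2: speed unknown; τ_2 = 45.23/γ_2.
Total proper time: 0.2925 + τ_2 = 13.26, so τ_2 = 13.26 − 0.2925 = 12.97 ms.
γ_2 = 45.23/12.97 = 3.488; β = √(1 − 1/γ²) = √0.9178.

β = 0.958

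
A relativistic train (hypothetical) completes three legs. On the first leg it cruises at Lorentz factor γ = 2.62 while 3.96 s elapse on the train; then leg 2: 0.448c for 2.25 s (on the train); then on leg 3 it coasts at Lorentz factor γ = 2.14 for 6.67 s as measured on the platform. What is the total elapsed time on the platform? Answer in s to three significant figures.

Δt = 19.6 s

Leg 1: γ = 2.62; Δt_1 = 2.620 × 3.96 = 10.38 s.
Leg 2: γ = 1/√(1 − 0.448²) = 1/√0.7993 = 1.119; Δt_2 = 1.119 × 2.25 = 2.517 s.
Leg 3: 6.67 s is already measured on the platform.
Total: 10.38 + 2.517 + 6.670 s.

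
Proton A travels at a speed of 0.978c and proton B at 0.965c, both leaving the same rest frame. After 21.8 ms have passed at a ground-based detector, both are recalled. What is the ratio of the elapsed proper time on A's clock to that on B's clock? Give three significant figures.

τ_A/τ_B = 0.795

A: γ = 1/√(1 − 0.978²) = 1/√0.04352 = 4.794. B: γ = 1/√(1 − 0.965²) = 1/√0.06878 = 3.813.
τ_A/τ_B = γ_B/γ_A = 3.813/4.794 = 0.7954, so τ_A/τ_B = 0.7954.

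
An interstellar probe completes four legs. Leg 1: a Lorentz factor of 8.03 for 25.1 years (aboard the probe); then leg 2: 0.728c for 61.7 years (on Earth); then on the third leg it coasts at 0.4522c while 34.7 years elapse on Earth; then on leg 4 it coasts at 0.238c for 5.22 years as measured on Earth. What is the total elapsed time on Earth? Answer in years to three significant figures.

Δt = 303 years

Leg 1: γ = 8.03; Δt_1 = 8.030 × 25.1 = 201.6 years.
Leg 2: 61.7 years is already measured on Earth.
Leg 3: 34.7 years is already measured on Earth.
Leg 4: 5.22 years is already measured on Earth.
Total: 201.6 + 61.70 + 34.70 + 5.220 years.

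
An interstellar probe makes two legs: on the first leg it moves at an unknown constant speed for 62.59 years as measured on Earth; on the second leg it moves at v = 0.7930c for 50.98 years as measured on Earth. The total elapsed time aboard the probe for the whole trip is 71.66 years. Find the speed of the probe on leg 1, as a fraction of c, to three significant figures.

Leg 1: speed unknown; τ_1 = 62.59/γ_1.
Leg 2: γ = 1/√(1 − 0.7930²) = 1/√0.3712 = 1.641; τ_2 = 50.98/1.641 = 31.06 years.
Total proper time: τ_1 + 31.06 = 71.66, so τ_1 = 71.66 − 31.06 = 40.60 years.
γ_1 = 62.59/40.60 = 1.542; β = √(1 − 1/γ²) = √0.5792.

β = 0.761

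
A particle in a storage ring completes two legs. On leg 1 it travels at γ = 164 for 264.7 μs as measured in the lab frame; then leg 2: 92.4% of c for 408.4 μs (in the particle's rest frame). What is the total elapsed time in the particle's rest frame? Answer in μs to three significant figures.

τ = 410 μs

Leg 1: γ = 164; τ_1 = 264.7/164.0 = 1.614 μs.
Leg 2: 408.4 μs is already measured in the particle's rest frame.
Total: 1.614 + 408.4 μs.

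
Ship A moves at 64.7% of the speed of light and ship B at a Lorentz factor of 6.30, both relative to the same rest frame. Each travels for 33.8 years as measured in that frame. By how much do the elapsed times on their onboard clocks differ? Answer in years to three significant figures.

A: β = 0.647; γ = 1/√(1 − 0.647²) = 1/√0.5814 = 1.311; τ_A = 33.8/1.311 = 25.77 years.
B: γ = 6.30; τ_B = 33.8/6.300 = 5.365 years.

|τ_A − τ_B| = 20.4 years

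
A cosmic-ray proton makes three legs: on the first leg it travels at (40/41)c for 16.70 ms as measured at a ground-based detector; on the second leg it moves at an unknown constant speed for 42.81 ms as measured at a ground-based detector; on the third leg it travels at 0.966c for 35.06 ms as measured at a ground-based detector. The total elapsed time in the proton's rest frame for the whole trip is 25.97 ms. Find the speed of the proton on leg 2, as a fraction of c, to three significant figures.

Leg 1: γ = 1/√(1 − (40/41)²) = 41/9 ≈ 4.556; τ_1 = 16.70/4.556 = 3.666 ms.
Leg 2: speed unknown; τ_2 = 42.81/γ_2.
Leg 3: γ = 1/√(1 − 0.966²) = 1/√0.06684 = 3.868; τ_3 = 35.06/3.868 = 9.064 ms.
Total proper time: 3.666 + τ_2 + 9.064 = 25.97, so τ_2 = 25.97 − 12.73 = 13.24 ms.
γ_2 = 42.81/13.24 = 3.233; β = √(1 − 1/γ²) = √0.9044.

β = 0.951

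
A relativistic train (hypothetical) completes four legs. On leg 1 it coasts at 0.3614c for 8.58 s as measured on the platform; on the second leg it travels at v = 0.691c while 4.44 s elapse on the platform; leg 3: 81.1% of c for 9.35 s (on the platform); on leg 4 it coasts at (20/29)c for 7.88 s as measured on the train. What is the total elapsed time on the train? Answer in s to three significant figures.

Leg 1: γ = 1/√(1 − 0.3614²) = 1/√0.8694 = 1.072; τ_1 = 8.58/1.072 = 8.000 s.
Leg 2: γ = 1/√(1 − 0.691²) = 1/√0.5225 = 1.383; τ_2 = 4.44/1.383 = 3.209 s.
Leg 3: β = 0.811; γ = 1/√(1 − 0.811²) = 1/√0.3423 = 1.709; τ_3 = 9.35/1.709 = 5.470 s.
Leg 4: 7.88 s is already measured on the train.
Total: 8.000 + 3.209 + 5.470 + 7.880 s.

τ = 24.6 s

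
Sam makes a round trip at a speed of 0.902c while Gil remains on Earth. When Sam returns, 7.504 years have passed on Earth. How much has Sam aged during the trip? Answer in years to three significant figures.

γ = 1/√(1 − 0.902²) = 1/√0.1864 = 2.316
Sam's clock measures proper time along the trip: τ = Δt/γ = 7.504/2.316 years.

τ = 3.24 years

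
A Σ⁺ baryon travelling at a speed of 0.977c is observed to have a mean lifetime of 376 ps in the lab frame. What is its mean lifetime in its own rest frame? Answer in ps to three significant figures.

γ = 1/√(1 − 0.977²) = 1/√0.04547 = 4.690
The lab-frame lifetime is the dilated interval; the proper lifetime is τ₀ = Δt/γ = 376/4.690 ps.

τ₀ = 80.2 ps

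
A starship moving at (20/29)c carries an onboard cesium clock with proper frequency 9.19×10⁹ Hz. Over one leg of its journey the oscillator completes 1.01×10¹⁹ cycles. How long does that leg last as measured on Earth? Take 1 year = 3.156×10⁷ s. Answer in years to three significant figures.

γ = 1/√(1 − (20/29)²) = 29/21 ≈ 1.381
Proper time for N cycles: τ = N/f = 1.01×10¹⁹/(9.19×10⁹) = 1.099×10⁹ s = 34.82 years.
Lab-frame duration Δt = γτ = 1.381 × 34.82 = 48.09 years.

Δt = 48.1 years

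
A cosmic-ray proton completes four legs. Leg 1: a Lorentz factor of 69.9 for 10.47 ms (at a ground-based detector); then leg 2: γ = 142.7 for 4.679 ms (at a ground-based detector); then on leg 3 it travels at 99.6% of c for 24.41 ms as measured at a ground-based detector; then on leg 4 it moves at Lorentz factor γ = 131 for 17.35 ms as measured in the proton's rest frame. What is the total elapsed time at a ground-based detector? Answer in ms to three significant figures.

Leg 1: 10.47 ms is already measured at a ground-based detector.
Leg 2: 4.679 ms is already measured at a ground-based detector.
Leg 3: 24.41 ms is already measured at a ground-based detector.
Leg 4: γ = 131; Δt_4 = 131.0 × 17.35 = 2273 ms.
Total: 10.47 + 4.679 + 24.41 + 2273 ms.

Δt = 2310 ms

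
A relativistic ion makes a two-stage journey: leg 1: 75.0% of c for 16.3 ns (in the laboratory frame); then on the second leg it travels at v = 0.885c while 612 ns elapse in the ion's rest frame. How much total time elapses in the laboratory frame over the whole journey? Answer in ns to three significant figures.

Δt = 1330 ns

Leg 1: 16.3 ns is already measured in the laboratory frame.
Leg 2: γ = 1/√(1 − 0.885²) = 1/√0.2168 = 2.148; Δt_2 = 2.148 × 612 = 1314 ns.
Total: 16.30 + 1314 ns.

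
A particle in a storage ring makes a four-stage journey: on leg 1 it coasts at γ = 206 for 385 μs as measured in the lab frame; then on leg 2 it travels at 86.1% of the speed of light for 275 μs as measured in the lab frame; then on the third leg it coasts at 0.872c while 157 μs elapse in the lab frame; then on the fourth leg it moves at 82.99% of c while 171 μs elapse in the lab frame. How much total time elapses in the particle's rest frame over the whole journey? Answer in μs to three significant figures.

Leg 1: γ = 206; τ_1 = 385/206.0 = 1.869 μs.
Leg 2: β = 0.861; γ = 1/√(1 − 0.861²) = 1/√0.2587 = 1.966; τ_2 = 275/1.966 = 139.9 μs.
Leg 3: γ = 1/√(1 − 0.872²) = 1/√0.2396 = 2.043; τ_3 = 157/2.043 = 76.85 μs.
Leg 4: β = 0.8299; γ = 1/√(1 − 0.8299²) = 1/√0.3113 = 1.792; τ_4 = 171/1.792 = 95.40 μs.
Total: 1.869 + 139.9 + 76.85 + 95.40 μs.

τ = 314 μs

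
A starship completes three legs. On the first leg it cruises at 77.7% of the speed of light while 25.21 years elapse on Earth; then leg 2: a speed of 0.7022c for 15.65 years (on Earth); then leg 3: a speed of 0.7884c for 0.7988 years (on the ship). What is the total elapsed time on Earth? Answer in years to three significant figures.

Leg 1: 25.21 years is already measured on Earth.
Leg 2: 15.65 years is already measured on Earth.
Leg 3: γ = 1/√(1 − 0.7884²) = 1/√0.3784 = 1.626; Δt_3 = 1.626 × 0.7988 = 1.299 years.
Total: 25.21 + 15.65 + 1.299 years.

Δt = 42.2 years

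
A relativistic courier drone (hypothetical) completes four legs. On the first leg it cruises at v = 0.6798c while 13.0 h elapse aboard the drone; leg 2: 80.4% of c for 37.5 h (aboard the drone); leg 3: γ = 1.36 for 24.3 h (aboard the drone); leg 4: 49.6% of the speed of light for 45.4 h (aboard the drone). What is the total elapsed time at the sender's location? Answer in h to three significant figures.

Δt = 166 h

Leg 1: γ = 1/√(1 − 0.6798²) = 1/√0.5379 = 1.364; Δt_1 = 1.364 × 13.0 = 17.73 h.
Leg 2: β = 0.804; γ = 1/√(1 − 0.804²) = 1/√0.3536 = 1.682; Δt_2 = 1.682 × 37.5 = 63.06 h.
Leg 3: γ = 1.36; Δt_3 = 1.360 × 24.3 = 33.05 h.
Leg 4: β = 0.496; γ = 1/√(1 − 0.496²) = 1/√0.7540 = 1.152; Δt_4 = 1.152 × 45.4 = 52.28 h.
Total: 17.73 + 63.06 + 33.05 + 52.28 h.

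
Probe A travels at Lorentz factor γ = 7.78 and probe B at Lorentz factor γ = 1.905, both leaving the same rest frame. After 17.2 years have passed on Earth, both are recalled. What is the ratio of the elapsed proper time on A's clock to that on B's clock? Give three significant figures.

τ_A/τ_B = 0.245

A: γ = 7.78. B: γ = 1.905.
τ_A/τ_B = γ_B/γ_A = 1.905/7.780 = 0.2449, so τ_A/τ_B = 0.2449.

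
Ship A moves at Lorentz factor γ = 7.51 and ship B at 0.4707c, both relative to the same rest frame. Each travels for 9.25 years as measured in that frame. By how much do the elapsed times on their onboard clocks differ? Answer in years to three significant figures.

A: γ = 7.51; τ_A = 9.25/7.510 = 1.232 years.
B: γ = 1/√(1 − 0.4707²) = 1/√0.7784 = 1.133; τ_B = 9.25/1.133 = 8.161 years.

|τ_A − τ_B| = 6.93 years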